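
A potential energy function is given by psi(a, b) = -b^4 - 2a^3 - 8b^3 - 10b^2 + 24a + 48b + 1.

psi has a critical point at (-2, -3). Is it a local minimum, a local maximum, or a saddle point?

The mixed partial ∂²psi/∂a∂b is 0, so the Hessian at any point is diag(psi_aa, psi_bb) = diag(-12a, -4(3b^2 + 12b + 5)).
At (-2, -3): H = diag(24, 16).
Both eigenvalues are positive, so H is positive definite: a local minimum.

local minimum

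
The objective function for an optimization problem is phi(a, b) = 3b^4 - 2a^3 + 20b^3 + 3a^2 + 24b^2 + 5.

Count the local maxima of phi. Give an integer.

phi separates as a function of a plus a function of b, so ∇phi=0 decouples.
∂phi/∂a = -6a(a - 1) = 0 at a ∈ {0, 1}; ∂phi/∂b = 12b(b + 1)(b + 4) = 0 at b ∈ {-4, -1, 0}.
The Hessian is diagonal: diag(phi_aa, phi_bb). Second derivatives: phi_aa(0)=6, phi_aa(1)=-6; phi_bb(-4)=144, phi_bb(-1)=-36, phi_bb(0)=48.
Local maxima occur where both diagonal entries negative: (1, -1). Count: 1.

1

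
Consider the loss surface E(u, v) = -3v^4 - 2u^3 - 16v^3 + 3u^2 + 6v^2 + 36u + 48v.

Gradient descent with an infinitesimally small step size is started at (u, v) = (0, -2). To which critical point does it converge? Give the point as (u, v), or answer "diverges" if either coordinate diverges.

E is separable, so gradient descent decouples: u follows -∂E/∂u, v follows -∂E/∂v.
∂E/∂u = -6(u - 3)(u + 2); at u=0 this is 36, so u decreases.
∂E/∂v = -12(v - 1)(v + 1)(v + 4); at v=-2 this is -72, so v increases.
u converges to its nearest critical value -2 (a local min of the u-part); v converges to -1. The iterate converges to (-2, -1).

(-2, -1)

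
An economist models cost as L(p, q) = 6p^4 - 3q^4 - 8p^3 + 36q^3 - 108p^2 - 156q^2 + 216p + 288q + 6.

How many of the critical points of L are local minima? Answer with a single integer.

L separates as a function of p plus a function of q, so ∇L=0 decouples.
∂L/∂p = 24(p - 3)(p - 1)(p + 3) = 0 at p ∈ {-3, 1, 3}; ∂L/∂q = -12(q - 4)(q - 3)(q - 2) = 0 at q ∈ {2, 3, 4}.
The Hessian is diagonal: diag(L_pp, L_qq). Second derivatives: L_pp(-3)=576, L_pp(1)=-192, L_pp(3)=288; L_qq(2)=-24, L_qq(3)=12, L_qq(4)=-24.
Local minima occur where both diagonal entries positive: (-3, 3), (3, 3). Count: 2.

2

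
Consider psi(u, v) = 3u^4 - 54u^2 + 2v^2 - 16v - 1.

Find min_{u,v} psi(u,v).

psi(u,v) separates as P(u) + Q(v) − 1, so its minimum is min P + min Q − 1.
P'(u) = 12u(u - 3)(u + 3) vanishes at u ∈ {-3, 0, 3}; Q'(v) = 4v - 16 vanishes at v ∈ {4}.
Local minima of P (where P''>0): P(-3)=-243, P(3)=-243. Local minima of Q: Q(4)=-32.
So the global minimum of psi is P(-3) + Q(4) − 1 = -243 − 32 − 1 = -276, attained at (-3, 4).

-276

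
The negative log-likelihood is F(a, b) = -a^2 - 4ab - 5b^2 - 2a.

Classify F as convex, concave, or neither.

F is quadratic, so its Hessian is the constant matrix H = [[-2, -4], [-4, -10]].
det(H) = 4, tr(H) = -12.
det(H) > 0 and tr(H) < 0, so H is negative definite everywhere: concave.

concave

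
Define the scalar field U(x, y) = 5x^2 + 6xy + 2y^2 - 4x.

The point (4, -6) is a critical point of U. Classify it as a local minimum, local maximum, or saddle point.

local minimum

The Hessian of U is constant: H = [[10, 6], [6, 4]].
det(H) = 10·4 − 6² = 4.
det(H) > 0 and tr(H) = 14 > 0, so H is positive definite and the point is a local minimum.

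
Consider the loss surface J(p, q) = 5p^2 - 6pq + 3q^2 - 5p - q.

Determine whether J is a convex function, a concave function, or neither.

convex

J is quadratic, so its Hessian is the constant matrix H = [[10, -6], [-6, 6]].
det(H) = 24, tr(H) = 16.
det(H) > 0 and tr(H) > 0, so H is positive definite everywhere: convex.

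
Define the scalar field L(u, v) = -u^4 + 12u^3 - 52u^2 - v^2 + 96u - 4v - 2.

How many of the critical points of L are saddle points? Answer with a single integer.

L separates as a function of u plus a function of v, so ∇L=0 decouples.
∂L/∂u = -4(u - 4)(u - 3)(u - 2) = 0 at u ∈ {2, 3, 4}; ∂L/∂v = -2(v + 2) = 0 at v ∈ {-2}.
The Hessian is diagonal: diag(L_uu, L_vv). Second derivatives: L_uu(2)=-8, L_uu(3)=4, L_uu(4)=-8; L_vv(-2)=-2.
Saddle points occur where the two diagonal entries have opposite signs: (3, -2). Count: 1.

1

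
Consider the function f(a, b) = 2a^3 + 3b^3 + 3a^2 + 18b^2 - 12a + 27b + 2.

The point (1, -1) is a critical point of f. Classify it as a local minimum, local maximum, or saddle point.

local minimum

The mixed partial ∂²f/∂a∂b is 0, so the Hessian at any point is diag(f_aa, f_bb) = diag(6(2a + 1), 18(b + 2)).
At (1, -1): H = diag(18, 18).
Both eigenvalues are positive, so H is positive definite: a local minimum.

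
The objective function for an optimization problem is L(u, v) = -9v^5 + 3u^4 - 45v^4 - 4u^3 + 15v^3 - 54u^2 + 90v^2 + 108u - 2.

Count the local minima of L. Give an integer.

L separates as a function of u plus a function of v, so ∇L=0 decouples.
∂L/∂u = 12(u - 3)(u - 1)(u + 3) = 0 at u ∈ {-3, 1, 3}; ∂L/∂v = -45v(v - 1)(v + 1)(v + 4) = 0 at v ∈ {-4, -1, 0, 1}.
The Hessian is diagonal: diag(L_uu, L_vv). Second derivatives: L_uu(-3)=288, L_uu(1)=-96, L_uu(3)=144; L_vv(-4)=2700, L_vv(-1)=-270, L_vv(0)=180, L_vv(1)=-450.
Local minima occur where both diagonal entries positive: (-3, -4), (-3, 0), (3, -4), (3, 0). Count: 4.

4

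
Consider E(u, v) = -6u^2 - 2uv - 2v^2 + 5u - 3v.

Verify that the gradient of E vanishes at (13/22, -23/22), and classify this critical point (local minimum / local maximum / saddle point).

local maximum

∇E = (-12u - 2v + 5, -2u - 4v - 3); substituting (13/22, -23/22) gives ∇E = (0, 0), so (13/22, -23/22) is indeed a critical point.
The Hessian of E is constant: H = [[-12, -2], [-2, -4]].
det(H) = (-12)·(-4) − (-2)² = 44.
det(H) > 0 and tr(H) = -16 < 0, so H is negative definite and the point is a local maximum.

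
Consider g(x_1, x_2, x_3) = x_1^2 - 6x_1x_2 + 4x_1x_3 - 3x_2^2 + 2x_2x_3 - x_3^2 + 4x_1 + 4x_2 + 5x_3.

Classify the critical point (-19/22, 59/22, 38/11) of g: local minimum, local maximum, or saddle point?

saddle point

The Hessian is constant: H = [[2, -6, 4], [-6, -6, 2], [4, 2, -2]].
Leading principal minors: Δ₁ = 2, Δ₂ = -48, Δ₃ = 88.
The minors fit neither the all-positive nor the alternating-sign pattern, so H is indefinite: a saddle point.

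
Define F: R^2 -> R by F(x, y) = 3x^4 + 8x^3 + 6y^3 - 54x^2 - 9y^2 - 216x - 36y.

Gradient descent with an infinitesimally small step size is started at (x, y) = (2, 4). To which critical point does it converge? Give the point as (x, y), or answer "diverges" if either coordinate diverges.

(3, 2)

F is separable, so gradient descent decouples: x follows -∂F/∂x, y follows -∂F/∂y.
∂F/∂x = 12(x - 3)(x + 2)(x + 3); at x=2 this is -240, so x increases.
∂F/∂y = 18(y - 2)(y + 1); at y=4 this is 180, so y decreases.
x converges to its nearest critical value 3 (a local min of the x-part); y converges to 2. The iterate converges to (3, 2).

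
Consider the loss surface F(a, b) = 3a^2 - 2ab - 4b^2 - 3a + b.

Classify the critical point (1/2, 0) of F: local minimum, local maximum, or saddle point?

The Hessian of F is constant: H = [[6, -2], [-2, -8]].
det(H) = 6·(-8) − (-2)² = -52.
Since det(H) < 0, H is indefinite and the critical point is a saddle point.

saddle point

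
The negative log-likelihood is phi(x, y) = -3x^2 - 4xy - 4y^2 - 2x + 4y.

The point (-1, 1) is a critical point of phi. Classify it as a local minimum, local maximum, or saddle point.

local maximum

The Hessian of phi is constant: H = [[-6, -4], [-4, -8]].
det(H) = (-6)·(-8) − (-4)² = 32.
det(H) > 0 and tr(H) = -14 < 0, so H is negative definite and the point is a local maximum.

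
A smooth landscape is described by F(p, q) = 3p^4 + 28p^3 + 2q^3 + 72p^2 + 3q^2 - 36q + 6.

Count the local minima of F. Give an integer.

2

F separates as a function of p plus a function of q, so ∇F=0 decouples.
∂F/∂p = 12p(p + 3)(p + 4) = 0 at p ∈ {-4, -3, 0}; ∂F/∂q = 6(q - 2)(q + 3) = 0 at q ∈ {-3, 2}.
The Hessian is diagonal: diag(F_pp, F_qq). Second derivatives: F_pp(-4)=48, F_pp(-3)=-36, F_pp(0)=144; F_qq(-3)=-30, F_qq(2)=30.
Local minima occur where both diagonal entries positive: (-4, 2), (0, 2). Count: 2.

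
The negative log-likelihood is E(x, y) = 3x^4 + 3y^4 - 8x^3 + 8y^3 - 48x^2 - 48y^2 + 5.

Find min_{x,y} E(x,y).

-1019

E(x,y) separates as P(x) + Q(y) + 5, so its minimum is min P + min Q + 5.
P'(x) = 12x(x - 4)(x + 2) vanishes at x ∈ {-2, 0, 4}; Q'(y) = 12y(y - 2)(y + 4) vanishes at y ∈ {-4, 0, 2}.
Local minima of P (where P''>0): P(-2)=-80, P(4)=-512. Local minima of Q: Q(-4)=-512, Q(2)=-80.
So the global minimum of E is P(4) + Q(-4) + 5 = -512 − 512 + 5 = -1019, attained at (4, -4).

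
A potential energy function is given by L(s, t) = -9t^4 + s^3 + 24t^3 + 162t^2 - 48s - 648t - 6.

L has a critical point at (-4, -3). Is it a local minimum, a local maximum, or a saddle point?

local maximum

The mixed partial ∂²L/∂s∂t is 0, so the Hessian at any point is diag(L_ss, L_tt) = diag(6s, 36(-3t^2 + 4t + 9)).
At (-4, -3): H = diag(-24, -1080).
Both eigenvalues are negative, so H is negative definite: a local maximum.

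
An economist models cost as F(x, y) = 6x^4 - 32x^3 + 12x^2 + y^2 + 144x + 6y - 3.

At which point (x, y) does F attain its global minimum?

F(x,y) separates as P(x) + Q(y) − 3, so its minimum is min P + min Q − 3.
P'(x) = 24(x - 3)(x - 2)(x + 1) vanishes at x ∈ {-1, 2, 3}; Q'(y) = 2y + 6 vanishes at y ∈ {-3}.
Local minima of P (where P''>0): P(-1)=-94, P(3)=162. Local minima of Q: Q(-3)=-9.
So the global minimum of F is P(-1) + Q(-3) − 3 = -94 − 9 − 3 = -106, attained at (-1, -3).

(-1, -3)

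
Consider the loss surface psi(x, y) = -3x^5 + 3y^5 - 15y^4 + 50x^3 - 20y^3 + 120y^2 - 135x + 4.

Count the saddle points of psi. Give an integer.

psi separates as a function of x plus a function of y, so ∇psi=0 decouples.
∂psi/∂x = -15(x - 3)(x - 1)(x + 1)(x + 3) = 0 at x ∈ {-3, -1, 1, 3}; ∂psi/∂y = 15y(y - 4)(y - 2)(y + 2) = 0 at y ∈ {-2, 0, 2, 4}.
The Hessian is diagonal: diag(psi_xx, psi_yy). Second derivatives: psi_xx(-3)=720, psi_xx(-1)=-240, psi_xx(1)=240, psi_xx(3)=-720; psi_yy(-2)=-720, psi_yy(0)=240, psi_yy(2)=-240, psi_yy(4)=720.
Saddle points occur where the two diagonal entries have opposite signs: (-3, -2), (-3, 2), (-1, 0), (-1, 4), (1, -2), (1, 2), (3, 0), (3, 4). Count: 8.

8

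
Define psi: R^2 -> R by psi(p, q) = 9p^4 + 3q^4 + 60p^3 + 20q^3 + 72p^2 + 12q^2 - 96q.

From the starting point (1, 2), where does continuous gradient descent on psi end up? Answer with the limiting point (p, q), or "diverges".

(0, 1)

psi is separable, so gradient descent decouples: p follows -∂psi/∂p, q follows -∂psi/∂q.
∂psi/∂p = 36p(p + 1)(p + 4); at p=1 this is 360, so p decreases.
∂psi/∂q = 12(q - 1)(q + 2)(q + 4); at q=2 this is 288, so q decreases.
p converges to its nearest critical value 0 (a local min of the p-part); q converges to 1. The iterate converges to (0, 1).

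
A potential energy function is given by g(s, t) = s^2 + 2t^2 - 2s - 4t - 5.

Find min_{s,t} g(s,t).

-8

g(s,t) separates as P(s) + Q(t) − 5, so its minimum is min P + min Q − 5.
P'(s) = 2s - 2 vanishes at s ∈ {1}; Q'(t) = 4(t - 1) vanishes at t ∈ {1}.
Local minima of P (where P''>0): P(1)=-1. Local minima of Q: Q(1)=-2.
So the global minimum of g is P(1) + Q(1) − 5 = -1 − 2 − 5 = -8, attained at (1, 1).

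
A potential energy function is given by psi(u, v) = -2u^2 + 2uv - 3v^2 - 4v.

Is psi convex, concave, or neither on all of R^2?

psi is quadratic, so its Hessian is the constant matrix H = [[-4, 2], [2, -6]].
det(H) = 20, tr(H) = -10.
det(H) > 0 and tr(H) < 0, so H is negative definite everywhere: concave.

concave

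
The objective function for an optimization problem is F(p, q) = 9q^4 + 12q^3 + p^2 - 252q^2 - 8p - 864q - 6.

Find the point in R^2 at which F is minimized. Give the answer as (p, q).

F(p,q) separates as A(p) + B(q) − 6, so its minimum is min A + min B − 6.
A'(p) = 2p - 8 vanishes at p ∈ {4}; B'(q) = 36(q - 4)(q + 2)(q + 3) vanishes at q ∈ {-3, -2, 4}.
Local minima of A (where A''>0): A(4)=-16. Local minima of B: B(-3)=729, B(4)=-4416.
So the global minimum of F is A(4) + B(4) − 6 = -16 − 4416 − 6 = -4438, attained at (4, 4).

(4, 4)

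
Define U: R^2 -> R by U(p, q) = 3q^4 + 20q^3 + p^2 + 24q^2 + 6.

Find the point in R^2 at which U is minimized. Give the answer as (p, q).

(0, -4)

U(p,q) separates as A(p) + B(q) + 6, so its minimum is min A + min B + 6.
A'(p) = 2p vanishes at p ∈ {0}; B'(q) = 12q(q + 1)(q + 4) vanishes at q ∈ {-4, -1, 0}.
Local minima of A (where A''>0): A(0)=0. Local minima of B: B(-4)=-128, B(0)=0.
So the global minimum of U is A(0) + B(-4) + 6 = 0 − 128 + 6 = -122, attained at (0, -4).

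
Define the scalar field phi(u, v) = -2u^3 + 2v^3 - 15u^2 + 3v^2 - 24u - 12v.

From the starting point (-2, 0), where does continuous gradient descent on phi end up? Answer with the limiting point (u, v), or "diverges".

(-4, 1)

phi is separable, so gradient descent decouples: u follows -∂phi/∂u, v follows -∂phi/∂v.
∂phi/∂u = -6(u + 1)(u + 4); at u=-2 this is 12, so u decreases.
∂phi/∂v = 6(v - 1)(v + 2); at v=0 this is -12, so v increases.
u converges to its nearest critical value -4 (a local min of the u-part); v converges to 1. The iterate converges to (-4, 1).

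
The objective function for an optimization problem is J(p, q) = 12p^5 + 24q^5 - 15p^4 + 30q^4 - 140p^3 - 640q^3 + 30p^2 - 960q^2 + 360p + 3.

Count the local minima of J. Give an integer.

J separates as a function of p plus a function of q, so ∇J=0 decouples.
∂J/∂p = 60(p - 3)(p - 1)(p + 1)(p + 2) = 0 at p ∈ {-2, -1, 1, 3}; ∂J/∂q = 120q(q - 4)(q + 1)(q + 4) = 0 at q ∈ {-4, -1, 0, 4}.
The Hessian is diagonal: diag(J_pp, J_qq). Second derivatives: J_pp(-2)=-900, J_pp(-1)=480, J_pp(1)=-720, J_pp(3)=2400; J_qq(-4)=-11520, J_qq(-1)=1800, J_qq(0)=-1920, J_qq(4)=19200.
Local minima occur where both diagonal entries positive: (-1, -1), (-1, 4), (3, -1), (3, 4). Count: 4.

4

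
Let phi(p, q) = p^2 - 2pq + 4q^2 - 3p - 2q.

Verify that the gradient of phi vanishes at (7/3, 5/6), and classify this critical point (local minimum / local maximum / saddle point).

local minimum

∇phi = (2p - 2q - 3, -2p + 8q - 2); substituting (7/3, 5/6) gives ∇phi = (0, 0), so (7/3, 5/6) is indeed a critical point.
The Hessian of phi is constant: H = [[2, -2], [-2, 8]].
det(H) = 2·8 − (-2)² = 12.
det(H) > 0 and tr(H) = 10 > 0, so H is positive definite and the point is a local minimum.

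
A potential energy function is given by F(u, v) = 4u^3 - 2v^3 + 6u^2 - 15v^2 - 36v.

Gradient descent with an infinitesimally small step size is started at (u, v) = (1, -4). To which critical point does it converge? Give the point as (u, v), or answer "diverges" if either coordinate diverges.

(0, -3)

F is separable, so gradient descent decouples: u follows -∂F/∂u, v follows -∂F/∂v.
∂F/∂u = 12u(u + 1); at u=1 this is 24, so u decreases.
∂F/∂v = -6(v + 2)(v + 3); at v=-4 this is -12, so v increases.
u converges to its nearest critical value 0 (a local min of the u-part); v converges to -3. The iterate converges to (0, -3).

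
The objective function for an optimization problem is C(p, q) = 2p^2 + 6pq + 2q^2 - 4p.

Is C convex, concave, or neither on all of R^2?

neither

C is quadratic, so its Hessian is the constant matrix H = [[4, 6], [6, 4]].
det(H) = -20, tr(H) = 8.
det(H) < 0, so H is indefinite: neither convex nor concave.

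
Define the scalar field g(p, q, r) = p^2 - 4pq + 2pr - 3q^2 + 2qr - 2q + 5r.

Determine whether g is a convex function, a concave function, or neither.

neither

g is quadratic, so its Hessian is the constant matrix H = [[2, -4, 2], [-4, -6, 2], [2, 2, 0]].
Leading principal minors: 2, -28, -16.
Neither pattern holds ⇒ H is indefinite ⇒ neither convex nor concave.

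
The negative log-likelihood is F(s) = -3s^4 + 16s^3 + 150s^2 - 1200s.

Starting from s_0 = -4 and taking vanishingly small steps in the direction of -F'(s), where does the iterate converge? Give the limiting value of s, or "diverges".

F'(s) = -12(s - 5)(s - 4)(s + 5), so F'(-4) = -864.
Gradient descent moves in the -F' direction, i.e. s is increasing.
The nearest critical point in that direction is s = 4, where F'' = 108 > 0 (a local minimum). The iterate converges there.

4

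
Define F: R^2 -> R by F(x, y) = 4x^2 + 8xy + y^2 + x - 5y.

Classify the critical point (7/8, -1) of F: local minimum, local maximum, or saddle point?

saddle point

The Hessian of F is constant: H = [[8, 8], [8, 2]].
det(H) = 8·2 − 8² = -48.
Since det(H) < 0, H is indefinite and the critical point is a saddle point.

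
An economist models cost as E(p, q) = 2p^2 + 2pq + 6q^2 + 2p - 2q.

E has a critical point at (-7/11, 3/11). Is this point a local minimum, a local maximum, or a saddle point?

The Hessian of E is constant: H = [[4, 2], [2, 12]].
det(H) = 4·12 − 2² = 44.
det(H) > 0 and tr(H) = 16 > 0, so H is positive definite and the point is a local minimum.

local minimum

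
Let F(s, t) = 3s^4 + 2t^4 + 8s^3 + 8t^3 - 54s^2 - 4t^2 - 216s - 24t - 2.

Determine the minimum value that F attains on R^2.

-695

F(s,t) separates as P(s) + Q(t) − 2, so its minimum is min P + min Q − 2.
P'(s) = 12(s - 3)(s + 2)(s + 3) vanishes at s ∈ {-3, -2, 3}; Q'(t) = 8(t - 1)(t + 1)(t + 3) vanishes at t ∈ {-3, -1, 1}.
Local minima of P (where P''>0): P(-3)=189, P(3)=-675. Local minima of Q: Q(-3)=-18, Q(1)=-18.
So the global minimum of F is P(3) + Q(-3) − 2 = -675 − 18 − 2 = -695, attained at (3, -3).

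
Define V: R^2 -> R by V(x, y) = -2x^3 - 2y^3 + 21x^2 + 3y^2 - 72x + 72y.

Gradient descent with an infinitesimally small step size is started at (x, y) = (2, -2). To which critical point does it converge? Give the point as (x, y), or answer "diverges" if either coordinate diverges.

V is separable, so gradient descent decouples: x follows -∂V/∂x, y follows -∂V/∂y.
∂V/∂x = -6(x - 4)(x - 3); at x=2 this is -12, so x increases.
∂V/∂y = -6(y - 4)(y + 3); at y=-2 this is 36, so y decreases.
x converges to its nearest critical value 3 (a local min of the x-part); y converges to -3. The iterate converges to (3, -3).

(3, -3)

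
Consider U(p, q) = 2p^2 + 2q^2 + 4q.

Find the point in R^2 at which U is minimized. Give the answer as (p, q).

U(p,q) separates as A(p) + B(q), so its minimum is min A + min B.
A'(p) = 4p vanishes at p ∈ {0}; B'(q) = 4q + 4 vanishes at q ∈ {-1}.
Local minima of A (where A''>0): A(0)=0. Local minima of B: B(-1)=-2.
So the global minimum of U is A(0) + B(-1) = 0 − 2 = -2, attained at (0, -1).

(0, -1)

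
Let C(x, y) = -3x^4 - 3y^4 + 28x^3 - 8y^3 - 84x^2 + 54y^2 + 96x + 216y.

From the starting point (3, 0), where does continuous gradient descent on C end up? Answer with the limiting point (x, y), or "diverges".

(2, -2)

C is separable, so gradient descent decouples: x follows -∂C/∂x, y follows -∂C/∂y.
∂C/∂x = -12(x - 4)(x - 2)(x - 1); at x=3 this is 24, so x decreases.
∂C/∂y = -12(y - 3)(y + 2)(y + 3); at y=0 this is 216, so y decreases.
x converges to its nearest critical value 2 (a local min of the x-part); y converges to -2. The iterate converges to (2, -2).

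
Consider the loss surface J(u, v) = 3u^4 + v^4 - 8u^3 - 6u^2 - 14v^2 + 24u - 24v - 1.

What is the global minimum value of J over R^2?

-137

J(u,v) separates as P(u) + Q(v) − 1, so its minimum is min P + min Q − 1.
P'(u) = 12(u - 2)(u - 1)(u + 1) vanishes at u ∈ {-1, 1, 2}; Q'(v) = 4(v - 3)(v + 1)(v + 2) vanishes at v ∈ {-2, -1, 3}.
Local minima of P (where P''>0): P(-1)=-19, P(2)=8. Local minima of Q: Q(-2)=8, Q(3)=-117.
So the global minimum of J is P(-1) + Q(3) − 1 = -19 − 117 − 1 = -137, attained at (-1, 3).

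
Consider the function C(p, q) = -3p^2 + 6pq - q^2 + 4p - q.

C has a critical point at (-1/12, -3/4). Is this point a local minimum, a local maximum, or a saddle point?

The Hessian of C is constant: H = [[-6, 6], [6, -2]].
det(H) = (-6)·(-2) − 6² = -24.
Since det(H) < 0, H is indefinite and the critical point is a saddle point.

saddle point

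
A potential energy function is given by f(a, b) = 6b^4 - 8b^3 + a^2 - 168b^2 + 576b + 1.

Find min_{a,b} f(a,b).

f(a,b) separates as P(a) + Q(b) + 1, so its minimum is min P + min Q + 1.
P'(a) = 2a vanishes at a ∈ {0}; Q'(b) = 24(b - 3)(b - 2)(b + 4) vanishes at b ∈ {-4, 2, 3}.
Local minima of P (where P''>0): P(0)=0. Local minima of Q: Q(-4)=-2944, Q(3)=486.
So the global minimum of f is P(0) + Q(-4) + 1 = 0 − 2944 + 1 = -2943, attained at (0, -4).

-2943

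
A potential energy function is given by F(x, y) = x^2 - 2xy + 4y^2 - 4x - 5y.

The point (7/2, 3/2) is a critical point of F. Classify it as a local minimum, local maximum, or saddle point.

The Hessian of F is constant: H = [[2, -2], [-2, 8]].
det(H) = 2·8 − (-2)² = 12.
det(H) > 0 and tr(H) = 10 > 0, so H is positive definite and the point is a local minimum.

local minimum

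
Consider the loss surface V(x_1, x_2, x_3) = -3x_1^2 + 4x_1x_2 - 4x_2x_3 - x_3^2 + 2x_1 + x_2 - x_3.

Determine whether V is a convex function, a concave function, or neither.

V is quadratic, so its Hessian is the constant matrix H = [[-6, 4, 0], [4, 0, -4], [0, -4, -2]].
Leading principal minors: -6, -16, 128.
Neither pattern holds ⇒ H is indefinite ⇒ neither convex nor concave.

neither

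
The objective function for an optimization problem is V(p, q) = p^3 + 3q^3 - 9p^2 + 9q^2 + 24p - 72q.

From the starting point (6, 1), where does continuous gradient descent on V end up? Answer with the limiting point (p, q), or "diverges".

(4, 2)

V is separable, so gradient descent decouples: p follows -∂V/∂p, q follows -∂V/∂q.
∂V/∂p = 3(p - 4)(p - 2); at p=6 this is 24, so p decreases.
∂V/∂q = 9(q - 2)(q + 4); at q=1 this is -45, so q increases.
p converges to its nearest critical value 4 (a local min of the p-part); q converges to 2. The iterate converges to (4, 2).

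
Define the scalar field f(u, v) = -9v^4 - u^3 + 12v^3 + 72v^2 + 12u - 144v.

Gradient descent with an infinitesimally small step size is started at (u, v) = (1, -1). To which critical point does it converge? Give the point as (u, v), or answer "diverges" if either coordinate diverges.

f is separable, so gradient descent decouples: u follows -∂f/∂u, v follows -∂f/∂v.
∂f/∂u = -3(u - 2)(u + 2); at u=1 this is 9, so u decreases.
∂f/∂v = -36(v - 2)(v - 1)(v + 2); at v=-1 this is -216, so v increases.
u converges to its nearest critical value -2 (a local min of the u-part); v converges to 1. The iterate converges to (-2, 1).

(-2, 1)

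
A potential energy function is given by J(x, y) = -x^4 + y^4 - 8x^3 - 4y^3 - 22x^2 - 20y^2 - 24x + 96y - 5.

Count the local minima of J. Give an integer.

2

J separates as a function of x plus a function of y, so ∇J=0 decouples.
∂J/∂x = -4(x + 1)(x + 2)(x + 3) = 0 at x ∈ {-3, -2, -1}; ∂J/∂y = 4(y - 4)(y - 2)(y + 3) = 0 at y ∈ {-3, 2, 4}.
The Hessian is diagonal: diag(J_xx, J_yy). Second derivatives: J_xx(-3)=-8, J_xx(-2)=4, J_xx(-1)=-8; J_yy(-3)=140, J_yy(2)=-40, J_yy(4)=56.
Local minima occur where both diagonal entries positive: (-2, -3), (-2, 4). Count: 2.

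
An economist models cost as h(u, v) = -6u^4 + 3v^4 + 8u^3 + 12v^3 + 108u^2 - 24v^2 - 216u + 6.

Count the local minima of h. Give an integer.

h separates as a function of u plus a function of v, so ∇h=0 decouples.
∂h/∂u = -24(u - 3)(u - 1)(u + 3) = 0 at u ∈ {-3, 1, 3}; ∂h/∂v = 12v(v - 1)(v + 4) = 0 at v ∈ {-4, 0, 1}.
The Hessian is diagonal: diag(h_uu, h_vv). Second derivatives: h_uu(-3)=-576, h_uu(1)=192, h_uu(3)=-288; h_vv(-4)=240, h_vv(0)=-48, h_vv(1)=60.
Local minima occur where both diagonal entries positive: (1, -4), (1, 1). Count: 2.

2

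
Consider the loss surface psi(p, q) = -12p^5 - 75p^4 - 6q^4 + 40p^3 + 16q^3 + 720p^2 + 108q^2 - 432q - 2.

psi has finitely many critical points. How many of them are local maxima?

4

psi separates as a function of p plus a function of q, so ∇psi=0 decouples.
∂psi/∂p = -60p(p - 2)(p + 3)(p + 4) = 0 at p ∈ {-4, -3, 0, 2}; ∂psi/∂q = -24(q - 3)(q - 2)(q + 3) = 0 at q ∈ {-3, 2, 3}.
The Hessian is diagonal: diag(psi_pp, psi_qq). Second derivatives: psi_pp(-4)=1440, psi_pp(-3)=-900, psi_pp(0)=1440, psi_pp(2)=-3600; psi_qq(-3)=-720, psi_qq(2)=120, psi_qq(3)=-144.
Local maxima occur where both diagonal entries negative: (-3, -3), (-3, 3), (2, -3), (2, 3). Count: 4.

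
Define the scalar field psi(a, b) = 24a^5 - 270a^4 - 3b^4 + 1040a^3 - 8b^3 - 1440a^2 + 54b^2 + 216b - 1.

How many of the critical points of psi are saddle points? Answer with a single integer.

6

psi separates as a function of a plus a function of b, so ∇psi=0 decouples.
∂psi/∂a = 120a(a - 4)(a - 3)(a - 2) = 0 at a ∈ {0, 2, 3, 4}; ∂psi/∂b = -12(b - 3)(b + 2)(b + 3) = 0 at b ∈ {-3, -2, 3}.
The Hessian is diagonal: diag(psi_aa, psi_bb). Second derivatives: psi_aa(0)=-2880, psi_aa(2)=480, psi_aa(3)=-360, psi_aa(4)=960; psi_bb(-3)=-72, psi_bb(-2)=60, psi_bb(3)=-360.
Saddle points occur where the two diagonal entries have opposite signs: (0, -2), (2, -3), (2, 3), (3, -2), (4, -3), (4, 3). Count: 6.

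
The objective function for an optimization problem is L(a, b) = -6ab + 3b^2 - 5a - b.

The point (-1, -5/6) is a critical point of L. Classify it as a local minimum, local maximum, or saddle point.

saddle point

The Hessian of L is constant: H = [[0, -6], [-6, 6]].
det(H) = 0·6 − (-6)² = -36.
Since det(H) < 0, H is indefinite and the critical point is a saddle point.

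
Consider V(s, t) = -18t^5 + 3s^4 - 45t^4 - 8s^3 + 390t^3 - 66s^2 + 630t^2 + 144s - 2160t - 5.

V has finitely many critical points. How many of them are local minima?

V separates as a function of s plus a function of t, so ∇V=0 decouples.
∂V/∂s = 12(s - 4)(s - 1)(s + 3) = 0 at s ∈ {-3, 1, 4}; ∂V/∂t = -90(t - 3)(t - 1)(t + 2)(t + 4) = 0 at t ∈ {-4, -2, 1, 3}.
The Hessian is diagonal: diag(V_ss, V_tt). Second derivatives: V_ss(-3)=336, V_ss(1)=-144, V_ss(4)=252; V_tt(-4)=6300, V_tt(-2)=-2700, V_tt(1)=2700, V_tt(3)=-6300.
Local minima occur where both diagonal entries positive: (-3, -4), (-3, 1), (4, -4), (4, 1). Count: 4.

4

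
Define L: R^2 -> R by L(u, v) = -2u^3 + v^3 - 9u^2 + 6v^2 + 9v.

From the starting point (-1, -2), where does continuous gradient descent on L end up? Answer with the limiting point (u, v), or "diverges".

(-3, -1)

L is separable, so gradient descent decouples: u follows -∂L/∂u, v follows -∂L/∂v.
∂L/∂u = -6u(u + 3); at u=-1 this is 12, so u decreases.
∂L/∂v = 3(v + 1)(v + 3); at v=-2 this is -3, so v increases.
u converges to its nearest critical value -3 (a local min of the u-part); v converges to -1. The iterate converges to (-3, -1).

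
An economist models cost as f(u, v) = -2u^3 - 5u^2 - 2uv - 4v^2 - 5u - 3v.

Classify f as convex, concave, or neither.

The term -2u^3 is cubic, so the Hessian is not constant.
∂²f/∂u² = -12u - 10, which takes both signs as u varies (negative for sufficiently large u). A diagonal entry of the Hessian changing sign means the Hessian is neither positive- nor negative-semidefinite on all of R^2.

neither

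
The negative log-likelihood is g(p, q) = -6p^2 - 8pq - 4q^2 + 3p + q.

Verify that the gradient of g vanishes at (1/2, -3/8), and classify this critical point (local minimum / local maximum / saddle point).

∇g = (-12p - 8q + 3, -8p - 8q + 1); substituting (1/2, -3/8) gives ∇g = (0, 0), so (1/2, -3/8) is indeed a critical point.
The Hessian of g is constant: H = [[-12, -8], [-8, -8]].
det(H) = (-12)·(-8) − (-8)² = 32.
det(H) > 0 and tr(H) = -20 < 0, so H is negative definite and the point is a local maximum.

local maximum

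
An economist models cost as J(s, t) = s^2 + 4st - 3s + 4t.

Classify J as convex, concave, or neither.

J is quadratic, so its Hessian is the constant matrix H = [[2, 4], [4, 0]].
det(H) = -16, tr(H) = 2.
det(H) < 0, so H is indefinite: neither convex nor concave.

neither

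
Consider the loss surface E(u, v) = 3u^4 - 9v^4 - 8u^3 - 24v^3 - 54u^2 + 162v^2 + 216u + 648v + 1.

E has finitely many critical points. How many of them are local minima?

E separates as a function of u plus a function of v, so ∇E=0 decouples.
∂E/∂u = 12(u - 3)(u - 2)(u + 3) = 0 at u ∈ {-3, 2, 3}; ∂E/∂v = -36(v - 3)(v + 2)(v + 3) = 0 at v ∈ {-3, -2, 3}.
The Hessian is diagonal: diag(E_uu, E_vv). Second derivatives: E_uu(-3)=360, E_uu(2)=-60, E_uu(3)=72; E_vv(-3)=-216, E_vv(-2)=180, E_vv(3)=-1080.
Local minima occur where both diagonal entries positive: (-3, -2), (3, -2). Count: 2.

2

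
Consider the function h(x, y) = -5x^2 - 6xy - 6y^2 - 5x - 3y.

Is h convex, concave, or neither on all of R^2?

h is quadratic, so its Hessian is the constant matrix H = [[-10, -6], [-6, -12]].
det(H) = 84, tr(H) = -22.
det(H) > 0 and tr(H) < 0, so H is negative definite everywhere: concave.

concave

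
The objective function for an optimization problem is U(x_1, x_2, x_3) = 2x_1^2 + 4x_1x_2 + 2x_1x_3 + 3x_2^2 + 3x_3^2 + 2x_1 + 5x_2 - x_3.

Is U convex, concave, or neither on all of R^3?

U is quadratic, so its Hessian is the constant matrix H = [[4, 4, 2], [4, 6, 0], [2, 0, 6]].
Leading principal minors: 4, 8, 24.
All positive ⇒ H ≻ 0 ⇒ convex.

convex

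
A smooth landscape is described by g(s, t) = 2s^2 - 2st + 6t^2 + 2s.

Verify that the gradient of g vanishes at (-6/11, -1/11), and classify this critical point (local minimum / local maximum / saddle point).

∇g = (4s - 2t + 2, -2s + 12t); substituting (-6/11, -1/11) gives ∇g = (0, 0), so (-6/11, -1/11) is indeed a critical point.
The Hessian of g is constant: H = [[4, -2], [-2, 12]].
det(H) = 4·12 − (-2)² = 44.
det(H) > 0 and tr(H) = 16 > 0, so H is positive definite and the point is a local minimum.

local minimum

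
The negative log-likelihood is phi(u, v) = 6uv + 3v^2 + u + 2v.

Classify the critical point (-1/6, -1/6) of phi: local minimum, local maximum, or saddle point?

saddle point

The Hessian of phi is constant: H = [[0, 6], [6, 6]].
det(H) = 0·6 − 6² = -36.
Since det(H) < 0, H is indefinite and the critical point is a saddle point.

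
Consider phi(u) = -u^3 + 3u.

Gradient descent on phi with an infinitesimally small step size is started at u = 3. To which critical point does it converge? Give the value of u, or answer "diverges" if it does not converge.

phi'(u) = -3(u - 1)(u + 1), so phi'(3) = -24.
Gradient descent moves in the -phi' direction, i.e. u is increasing.
There is no critical point above u=3, and phi' keeps the same sign, so the iterate runs off to +∞.

diverges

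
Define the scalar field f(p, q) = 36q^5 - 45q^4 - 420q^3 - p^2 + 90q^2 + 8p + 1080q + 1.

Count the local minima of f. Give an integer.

0

f separates as a function of p plus a function of q, so ∇f=0 decouples.
∂f/∂p = -2(p - 4) = 0 at p ∈ {4}; ∂f/∂q = 180(q - 3)(q - 1)(q + 1)(q + 2) = 0 at q ∈ {-2, -1, 1, 3}.
The Hessian is diagonal: diag(f_pp, f_qq). Second derivatives: f_pp(4)=-2; f_qq(-2)=-2700, f_qq(-1)=1440, f_qq(1)=-2160, f_qq(3)=7200.
Local minima occur where both diagonal entries positive: none. Count: 0.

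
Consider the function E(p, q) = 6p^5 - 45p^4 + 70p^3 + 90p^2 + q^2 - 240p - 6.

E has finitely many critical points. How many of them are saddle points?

2

E separates as a function of p plus a function of q, so ∇E=0 decouples.
∂E/∂p = 30(p - 4)(p - 2)(p - 1)(p + 1) = 0 at p ∈ {-1, 1, 2, 4}; ∂E/∂q = 2q = 0 at q ∈ {0}.
The Hessian is diagonal: diag(E_pp, E_qq). Second derivatives: E_pp(-1)=-900, E_pp(1)=180, E_pp(2)=-180, E_pp(4)=900; E_qq(0)=2.
Saddle points occur where the two diagonal entries have opposite signs: (-1, 0), (2, 0). Count: 2.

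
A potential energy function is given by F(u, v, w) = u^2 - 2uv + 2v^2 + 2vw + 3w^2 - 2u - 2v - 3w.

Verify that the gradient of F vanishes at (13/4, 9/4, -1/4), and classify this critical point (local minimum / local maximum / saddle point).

∇F = (2u - 2v - 2, -2u + 4v + 2w - 2, 2v + 6w - 3); substituting (13/4, 9/4, -1/4) gives ∇F = (0, 0, 0), so (13/4, 9/4, -1/4) is indeed a critical point.
The Hessian is constant: H = [[2, -2, 0], [-2, 4, 2], [0, 2, 6]].
Leading principal minors: Δ₁ = 2, Δ₂ = 4, Δ₃ = 16.
All leading minors are positive, so H is positive definite: a local minimum.

local minimum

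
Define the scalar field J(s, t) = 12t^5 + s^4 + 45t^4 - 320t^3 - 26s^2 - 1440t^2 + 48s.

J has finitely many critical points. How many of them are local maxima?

2

J separates as a function of s plus a function of t, so ∇J=0 decouples.
∂J/∂s = 4(s - 3)(s - 1)(s + 4) = 0 at s ∈ {-4, 1, 3}; ∂J/∂t = 60t(t - 4)(t + 3)(t + 4) = 0 at t ∈ {-4, -3, 0, 4}.
The Hessian is diagonal: diag(J_ss, J_tt). Second derivatives: J_ss(-4)=140, J_ss(1)=-40, J_ss(3)=56; J_tt(-4)=-1920, J_tt(-3)=1260, J_tt(0)=-2880, J_tt(4)=13440.
Local maxima occur where both diagonal entries negative: (1, -4), (1, 0). Count: 2.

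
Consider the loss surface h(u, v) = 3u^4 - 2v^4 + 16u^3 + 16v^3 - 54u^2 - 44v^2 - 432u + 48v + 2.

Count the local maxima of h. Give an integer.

2

h separates as a function of u plus a function of v, so ∇h=0 decouples.
∂h/∂u = 12(u - 3)(u + 3)(u + 4) = 0 at u ∈ {-4, -3, 3}; ∂h/∂v = -8(v - 3)(v - 2)(v - 1) = 0 at v ∈ {1, 2, 3}.
The Hessian is diagonal: diag(h_uu, h_vv). Second derivatives: h_uu(-4)=84, h_uu(-3)=-72, h_uu(3)=504; h_vv(1)=-16, h_vv(2)=8, h_vv(3)=-16.
Local maxima occur where both diagonal entries negative: (-3, 1), (-3, 3). Count: 2.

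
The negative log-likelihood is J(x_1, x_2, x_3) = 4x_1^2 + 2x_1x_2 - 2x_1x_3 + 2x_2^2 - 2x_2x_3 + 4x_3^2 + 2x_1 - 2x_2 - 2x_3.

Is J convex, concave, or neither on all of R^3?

convex

J is quadratic, so its Hessian is the constant matrix H = [[8, 2, -2], [2, 4, -2], [-2, -2, 8]].
Leading principal minors: 8, 28, 192.
All positive ⇒ H ≻ 0 ⇒ convex.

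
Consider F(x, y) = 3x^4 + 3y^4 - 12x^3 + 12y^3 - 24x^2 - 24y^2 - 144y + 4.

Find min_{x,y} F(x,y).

-620

F(x,y) separates as P(x) + Q(y) + 4, so its minimum is min P + min Q + 4.
P'(x) = 12x(x - 4)(x + 1) vanishes at x ∈ {-1, 0, 4}; Q'(y) = 12(y - 2)(y + 2)(y + 3) vanishes at y ∈ {-3, -2, 2}.
Local minima of P (where P''>0): P(-1)=-9, P(4)=-384. Local minima of Q: Q(-3)=135, Q(2)=-240.
So the global minimum of F is P(4) + Q(2) + 4 = -384 − 240 + 4 = -620, attained at (4, 2).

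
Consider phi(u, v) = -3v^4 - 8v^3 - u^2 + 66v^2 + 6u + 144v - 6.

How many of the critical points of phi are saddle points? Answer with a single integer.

1

phi separates as a function of u plus a function of v, so ∇phi=0 decouples.
∂phi/∂u = -2(u - 3) = 0 at u ∈ {3}; ∂phi/∂v = -12(v - 3)(v + 1)(v + 4) = 0 at v ∈ {-4, -1, 3}.
The Hessian is diagonal: diag(phi_uu, phi_vv). Second derivatives: phi_uu(3)=-2; phi_vv(-4)=-252, phi_vv(-1)=144, phi_vv(3)=-336.
Saddle points occur where the two diagonal entries have opposite signs: (3, -1). Count: 1.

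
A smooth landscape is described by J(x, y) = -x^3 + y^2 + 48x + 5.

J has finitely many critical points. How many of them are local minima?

J separates as a function of x plus a function of y, so ∇J=0 decouples.
∂J/∂x = -3(x - 4)(x + 4) = 0 at x ∈ {-4, 4}; ∂J/∂y = 2y = 0 at y ∈ {0}.
The Hessian is diagonal: diag(J_xx, J_yy). Second derivatives: J_xx(-4)=24, J_xx(4)=-24; J_yy(0)=2.
Local minima occur where both diagonal entries positive: (-4, 0). Count: 1.

1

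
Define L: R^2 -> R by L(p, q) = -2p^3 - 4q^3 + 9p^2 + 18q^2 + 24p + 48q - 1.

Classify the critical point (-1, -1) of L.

local minimum

The mixed partial ∂²L/∂p∂q is 0, so the Hessian at any point is diag(L_pp, L_qq) = diag(6(-2p + 3), 12(-2q + 3)).
At (-1, -1): H = diag(30, 60).
Both eigenvalues are positive, so H is positive definite: a local minimum.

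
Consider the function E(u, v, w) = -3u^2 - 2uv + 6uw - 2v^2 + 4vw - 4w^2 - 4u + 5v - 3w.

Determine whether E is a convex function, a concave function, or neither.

E is quadratic, so its Hessian is the constant matrix H = [[-6, -2, 6], [-2, -4, 4], [6, 4, -8]].
Leading principal minors: -6, 20, -16.
Signs alternate −, +, − ⇒ H ≺ 0 ⇒ concave.

concave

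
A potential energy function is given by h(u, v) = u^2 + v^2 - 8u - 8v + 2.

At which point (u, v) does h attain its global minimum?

h(u,v) separates as P(u) + Q(v) + 2, so its minimum is min P + min Q + 2.
P'(u) = 2u - 8 vanishes at u ∈ {4}; Q'(v) = 2v - 8 vanishes at v ∈ {4}.
Local minima of P (where P''>0): P(4)=-16. Local minima of Q: Q(4)=-16.
So the global minimum of h is P(4) + Q(4) + 2 = -16 − 16 + 2 = -30, attained at (4, 4).

(4, 4)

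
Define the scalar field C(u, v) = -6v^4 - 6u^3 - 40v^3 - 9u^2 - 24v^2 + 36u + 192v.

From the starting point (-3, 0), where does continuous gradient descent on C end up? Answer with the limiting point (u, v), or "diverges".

(-2, -2)

C is separable, so gradient descent decouples: u follows -∂C/∂u, v follows -∂C/∂v.
∂C/∂u = -18(u - 1)(u + 2); at u=-3 this is -72, so u increases.
∂C/∂v = -24(v - 1)(v + 2)(v + 4); at v=0 this is 192, so v decreases.
u converges to its nearest critical value -2 (a local min of the u-part); v converges to -2. The iterate converges to (-2, -2).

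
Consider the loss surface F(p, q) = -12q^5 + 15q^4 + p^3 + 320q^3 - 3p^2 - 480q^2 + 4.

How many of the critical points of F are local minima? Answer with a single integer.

2

F separates as a function of p plus a function of q, so ∇F=0 decouples.
∂F/∂p = 3p(p - 2) = 0 at p ∈ {0, 2}; ∂F/∂q = -60q(q - 4)(q - 1)(q + 4) = 0 at q ∈ {-4, 0, 1, 4}.
The Hessian is diagonal: diag(F_pp, F_qq). Second derivatives: F_pp(0)=-6, F_pp(2)=6; F_qq(-4)=9600, F_qq(0)=-960, F_qq(1)=900, F_qq(4)=-5760.
Local minima occur where both diagonal entries positive: (2, -4), (2, 1). Count: 2.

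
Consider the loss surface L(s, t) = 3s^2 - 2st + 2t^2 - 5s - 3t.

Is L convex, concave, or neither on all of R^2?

convex

L is quadratic, so its Hessian is the constant matrix H = [[6, -2], [-2, 4]].
det(H) = 20, tr(H) = 10.
det(H) > 0 and tr(H) > 0, so H is positive definite everywhere: convex.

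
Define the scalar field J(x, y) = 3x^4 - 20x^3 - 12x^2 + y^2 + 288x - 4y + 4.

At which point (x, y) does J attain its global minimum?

J(x,y) separates as P(x) + Q(y) + 4, so its minimum is min P + min Q + 4.
P'(x) = 12(x - 4)(x - 3)(x + 2) vanishes at x ∈ {-2, 3, 4}; Q'(y) = 2y - 4 vanishes at y ∈ {2}.
Local minima of P (where P''>0): P(-2)=-416, P(4)=448. Local minima of Q: Q(2)=-4.
So the global minimum of J is P(-2) + Q(2) + 4 = -416 − 4 + 4 = -416, attained at (-2, 2).

(-2, 2)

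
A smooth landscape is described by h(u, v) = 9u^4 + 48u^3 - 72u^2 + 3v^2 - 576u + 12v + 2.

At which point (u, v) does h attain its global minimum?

h(u,v) separates as P(u) + Q(v) + 2, so its minimum is min P + min Q + 2.
P'(u) = 36(u - 2)(u + 2)(u + 4) vanishes at u ∈ {-4, -2, 2}; Q'(v) = 6v + 12 vanishes at v ∈ {-2}.
Local minima of P (where P''>0): P(-4)=384, P(2)=-912. Local minima of Q: Q(-2)=-12.
So the global minimum of h is P(2) + Q(-2) + 2 = -912 − 12 + 2 = -922, attained at (2, -2).

(2, -2)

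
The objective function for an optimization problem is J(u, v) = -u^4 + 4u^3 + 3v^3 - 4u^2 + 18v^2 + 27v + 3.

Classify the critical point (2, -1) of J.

saddle point

The mixed partial ∂²J/∂u∂v is 0, so the Hessian at any point is diag(J_uu, J_vv) = diag(4(-3u^2 + 6u - 2), 18(v + 2)).
At (2, -1): H = diag(-8, 18).
The eigenvalues have opposite signs, so H is indefinite: a saddle point.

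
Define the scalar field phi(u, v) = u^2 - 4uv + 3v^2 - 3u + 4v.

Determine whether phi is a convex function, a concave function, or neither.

phi is quadratic, so its Hessian is the constant matrix H = [[2, -4], [-4, 6]].
det(H) = -4, tr(H) = 8.
det(H) < 0, so H is indefinite: neither convex nor concave.

neither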